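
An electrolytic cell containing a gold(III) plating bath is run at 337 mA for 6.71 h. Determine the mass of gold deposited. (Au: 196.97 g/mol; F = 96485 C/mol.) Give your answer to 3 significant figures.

Charge passed = 0.337 × 24156 = 8141 C
n(e⁻) = 8141 / 96485 = 0.08438 mol
Au³⁺ + 3e⁻ → Au, so n(Au) = 0.08438 / 3 = 0.02813 mol
m = 0.02813 × 196.97 = 5.54 g

5.54 g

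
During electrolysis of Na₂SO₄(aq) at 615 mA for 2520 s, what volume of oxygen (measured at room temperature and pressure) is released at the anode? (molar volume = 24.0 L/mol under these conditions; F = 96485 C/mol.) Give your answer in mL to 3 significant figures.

Q = 0.615 A × 2520 s = 1550 C
n(e⁻) = 1550 / 96485 = 0.01606 mol
2H₂O → O₂ + 4H⁺ + 4e⁻, so n(O₂) = 0.01606 / 4 = 0.004015 mol
V = 0.004015 × 24.0 = 0.09636 L
= 96.4 mL

96.4 mL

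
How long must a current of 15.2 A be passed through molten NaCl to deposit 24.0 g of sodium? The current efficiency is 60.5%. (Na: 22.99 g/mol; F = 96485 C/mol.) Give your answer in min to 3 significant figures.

n(Na) = 24.0 / 22.99 = 1.044 mol
Na⁺ + e⁻ → Na, so n(e⁻) = 1.044 mol
Q = 1.044 × 96485 / 0.605 = 1.665×10^5 C
t = Q / I = 1.665×10^5 / 15.2 = 10950 s = 183 min

183 min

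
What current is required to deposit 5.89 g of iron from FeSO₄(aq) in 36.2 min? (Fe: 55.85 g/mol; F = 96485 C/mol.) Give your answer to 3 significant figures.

9.37 A

n(Fe) = 5.89 / 55.85 = 0.1055 mol
Fe²⁺ + 2e⁻ → Fe, so n(e⁻) = 2 × 0.1055 = 0.2110 mol
Q = 0.2110 × 96485 = 20360 C
I = Q / t = 20360 / 2172 s = 9.37 A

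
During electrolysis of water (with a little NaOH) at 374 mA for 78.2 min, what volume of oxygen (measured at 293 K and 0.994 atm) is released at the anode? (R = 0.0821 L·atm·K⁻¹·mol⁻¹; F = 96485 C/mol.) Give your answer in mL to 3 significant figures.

Q = 0.374 A × 4692 s = 1755 C
n(e⁻) = Q/F = 1755/96485 = 0.01819 mol
2H₂O → O₂ + 4H⁺ + 4e⁻, so n(O₂) = 0.01819 / 4 = 0.004548 mol
V = nRT/P = 0.004548 × 0.0821 × 293 / 0.994 = 0.1101 L
= 110 mL

110 mL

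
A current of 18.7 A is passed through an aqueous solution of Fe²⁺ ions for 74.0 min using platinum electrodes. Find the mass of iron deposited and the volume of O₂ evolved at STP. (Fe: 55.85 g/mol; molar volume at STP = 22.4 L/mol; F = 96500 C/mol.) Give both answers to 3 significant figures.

24.0 g Fe; 4.82 L O₂

Q = 18.7 × 4440 = 83030 C; n(e⁻) = 83030 / 96500 = 0.8604 mol
Cathode: Fe²⁺ + 2e⁻ → Fe → n(Fe) = 0.8604/2 = 0.4302 mol → 24.0 g
Anode: 2H₂O → O₂ + 4H⁺ + 4e⁻ → n(O₂) = 0.8604/4 = 0.2151 mol → 4.82 L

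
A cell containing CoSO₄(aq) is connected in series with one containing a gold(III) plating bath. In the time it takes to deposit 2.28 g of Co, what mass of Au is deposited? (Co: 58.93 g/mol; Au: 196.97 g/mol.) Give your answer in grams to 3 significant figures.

n(Co) = 2.28 / 58.93 = 0.03869 mol
Co²⁺ + 2e⁻ → Co, so n(e⁻) = 2 × 0.03869 = 0.07738 mol
Same current for the same time ⇒ same n(e⁻) = 0.07738 mol in both cells.
Au³⁺ + 3e⁻ → Au, so n(Au) = 0.07738 / 3 = 0.02579 mol
m(Au) = 0.02579 × 196.97 = 5.08 g

5.08 g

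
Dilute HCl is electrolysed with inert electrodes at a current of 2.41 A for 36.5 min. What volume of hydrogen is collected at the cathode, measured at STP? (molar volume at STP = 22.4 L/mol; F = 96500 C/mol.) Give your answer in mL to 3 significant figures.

613 mL

Charge passed = 2.41 × 2190 = 5278 C
Moles of electrons = 5278 / 96500 = 0.05469 mol
2H⁺ + 2e⁻ → H₂, so n(H₂) = 0.05469 / 2 = 0.02735 mol
V = 0.02735 × 22.4 = 0.6126 L
= 613 mL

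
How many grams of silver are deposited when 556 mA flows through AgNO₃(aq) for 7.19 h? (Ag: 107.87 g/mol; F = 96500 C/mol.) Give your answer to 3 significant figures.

Q = 0.556 A × 25884 s = 14390 C
n(e⁻) = Q/F = 14390/96500 = 0.1491 mol
Ag⁺ + e⁻ → Ag, so n(Ag) = 0.1491 mol
m = 0.1491 × 107.87 = 16.1 g

16.1 g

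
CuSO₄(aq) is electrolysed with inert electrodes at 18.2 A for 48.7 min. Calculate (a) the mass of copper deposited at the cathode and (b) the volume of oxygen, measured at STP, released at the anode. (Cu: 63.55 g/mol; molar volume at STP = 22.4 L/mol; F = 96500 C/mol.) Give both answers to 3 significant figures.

17.5 g Cu; 3.09 L O₂

Q = 18.2 × 2922 = 53180 C; n(e⁻) = 53180 / 96500 = 0.5511 mol
Cathode: Cu²⁺ + 2e⁻ → Cu → n(Cu) = 0.5511/2 = 0.2756 mol → 17.5 g
Anode: 2H₂O → O₂ + 4H⁺ + 4e⁻ → n(O₂) = 0.5511/4 = 0.1378 mol → 3.09 L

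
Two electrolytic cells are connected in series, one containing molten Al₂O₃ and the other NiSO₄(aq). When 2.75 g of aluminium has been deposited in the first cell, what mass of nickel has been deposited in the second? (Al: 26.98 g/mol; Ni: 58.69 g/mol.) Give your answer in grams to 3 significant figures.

n(Al) = 2.75 / 26.98 = 0.1019 mol
Al³⁺ + 3e⁻ → Al, so n(e⁻) = 3 × 0.1019 = 0.3057 mol
Since the cells are in series, n(e⁻) in the Ni cell is also 0.3057 mol.
Ni²⁺ + 2e⁻ → Ni, so n(Ni) = 0.3057 / 2 = 0.1529 mol
m(Ni) = 0.1529 × 58.69 = 8.97 g

8.97 g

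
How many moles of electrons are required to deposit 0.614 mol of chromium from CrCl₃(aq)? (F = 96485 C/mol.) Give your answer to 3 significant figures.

1.84 mol

Cr³⁺ + 3e⁻ → Cr, so n(e⁻) = 3 × 0.614 = 1.842 mol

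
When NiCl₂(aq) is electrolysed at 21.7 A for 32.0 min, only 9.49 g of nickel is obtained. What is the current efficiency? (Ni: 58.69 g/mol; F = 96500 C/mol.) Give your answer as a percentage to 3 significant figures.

Q = 21.7 × 1920 = 41660 C
n(e⁻) = 41660 / 96500 = 0.4317 mol
Ni²⁺ + 2e⁻ → Ni, so theoretical n(Ni) = 0.2159 mol → 12.67 g
Efficiency = 9.49 / 12.67 = 0.7490 = 74.9%

74.9%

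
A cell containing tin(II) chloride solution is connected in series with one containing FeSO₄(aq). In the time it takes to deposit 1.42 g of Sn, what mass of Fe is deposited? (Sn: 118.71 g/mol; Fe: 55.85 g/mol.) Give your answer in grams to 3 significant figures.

0.668 g

n(Sn) = 1.42 / 118.71 = 0.01196 mol
Sn²⁺ + 2e⁻ → Sn, so n(e⁻) = 2 × 0.01196 = 0.02392 mol
The cells are in series, so the same charge (and hence the same n(e⁻) = 0.02392 mol) passes through both.
Fe²⁺ + 2e⁻ → Fe, so n(Fe) = 0.02392 / 2 = 0.01196 mol
m(Fe) = 0.01196 × 55.85 = 0.668 g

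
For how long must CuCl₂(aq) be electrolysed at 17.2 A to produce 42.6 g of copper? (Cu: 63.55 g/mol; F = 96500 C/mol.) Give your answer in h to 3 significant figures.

2.09 h

n(Cu) = 42.6 / 63.55 = 0.6703 mol
Cu²⁺ + 2e⁻ → Cu, so n(e⁻) = 2 × 0.6703 = 1.341 mol
Q = 1.341 × 96500 = 1.294×10^5 C
t = Q / I = 1.294×10^5 / 17.2 = 7523 s = 2.09 h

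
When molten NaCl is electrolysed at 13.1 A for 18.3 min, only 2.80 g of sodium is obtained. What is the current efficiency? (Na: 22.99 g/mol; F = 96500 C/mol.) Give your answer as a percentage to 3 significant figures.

81.7%

Q = 13.1 × 1098 = 14380 C
n(e⁻) = 14380 / 96500 = 0.1490 mol
Na⁺ + e⁻ → Na, so theoretical n(Na) = 0.1490 mol → 3.426 g
Efficiency = 2.80 / 3.426 = 0.8173 = 81.7%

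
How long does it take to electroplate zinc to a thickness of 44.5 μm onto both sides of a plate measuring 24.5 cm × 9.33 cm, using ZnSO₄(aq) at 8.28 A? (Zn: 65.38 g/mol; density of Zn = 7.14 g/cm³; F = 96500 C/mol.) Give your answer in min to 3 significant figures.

86.3 min

Plated area = 2 × 24.5 × 9.33 = 457.2 cm²
Volume = 457.2 × 44.5×10⁻⁴ cm = 2.035 cm³
m(Zn) = 2.035 × 7.14 = 14.53 g
n(Zn) = 14.53 / 65.38 = 0.2222 mol; n(e⁻) = 2 × 0.2222 = 0.4444 mol
Q = 0.4444 × 96500 = 42880 C
t = 42880 / 8.28 = 5179 s = 86.3 min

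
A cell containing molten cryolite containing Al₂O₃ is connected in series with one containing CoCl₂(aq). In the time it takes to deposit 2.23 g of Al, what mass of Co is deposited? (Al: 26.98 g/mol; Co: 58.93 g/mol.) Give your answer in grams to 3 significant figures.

7.31 g

n(Al) = 2.23 / 26.98 = 0.08265 mol
Al³⁺ + 3e⁻ → Al, so n(e⁻) = 3 × 0.08265 = 0.2480 mol
Since the cells are in series, n(e⁻) in the Co cell is also 0.2480 mol.
Co²⁺ + 2e⁻ → Co, so n(Co) = 0.2480 / 2 = 0.1240 mol
m(Co) = 0.1240 × 58.93 = 7.31 g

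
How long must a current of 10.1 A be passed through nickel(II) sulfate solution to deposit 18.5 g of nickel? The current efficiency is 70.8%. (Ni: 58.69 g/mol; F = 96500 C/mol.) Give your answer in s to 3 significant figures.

8510 s

n(Ni) = 18.5 / 58.69 = 0.3152 mol
Ni²⁺ + 2e⁻ → Ni, so n(e⁻) = 2 × 0.3152 = 0.6304 mol
Q = 0.6304 × 96500 / 0.708 = 85920 C
t = Q / I = 85920 / 10.1 = 8507 s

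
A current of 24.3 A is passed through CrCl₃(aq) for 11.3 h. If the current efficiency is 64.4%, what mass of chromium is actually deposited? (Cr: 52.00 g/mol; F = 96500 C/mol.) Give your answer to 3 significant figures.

Q = 24.3 × 40680 = 9.885×10^5 C
n(e⁻) = 9.885×10^5 / 96500 = 10.24 mol
Cr³⁺ + 3e⁻ → Cr, so theoretical m(Cr) = 3.413 × 52.00 = 177.5 g
Actual mass = 64.4% × 177.5 = 114 g

114 g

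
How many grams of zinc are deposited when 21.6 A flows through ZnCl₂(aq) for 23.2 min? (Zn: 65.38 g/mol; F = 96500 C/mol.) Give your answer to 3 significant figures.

10.2 g

Q = 21.6 A × 1392 s = 30070 C
n(e⁻) = 30070 / 96500 = 0.3116 mol
Zn²⁺ + 2e⁻ → Zn, so n(Zn) = 0.3116 / 2 = 0.1558 mol
m = 0.1558 × 65.38 = 10.2 g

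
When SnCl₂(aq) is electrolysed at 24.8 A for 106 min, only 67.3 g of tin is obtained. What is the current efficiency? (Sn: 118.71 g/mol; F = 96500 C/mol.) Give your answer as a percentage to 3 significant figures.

Q = 24.8 × 6360 = 1.577×10^5 C
n(e⁻) = 1.577×10^5 / 96500 = 1.634 mol
Sn²⁺ + 2e⁻ → Sn, so theoretical n(Sn) = 0.8170 mol → 96.99 g
Efficiency = 67.3 / 96.99 = 0.6939 = 69.4%

69.4%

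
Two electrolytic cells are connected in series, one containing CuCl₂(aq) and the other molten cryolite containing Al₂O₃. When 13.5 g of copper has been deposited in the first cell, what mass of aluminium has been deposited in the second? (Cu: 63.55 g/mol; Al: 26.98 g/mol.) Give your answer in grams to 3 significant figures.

3.82 g

n(Cu) = 13.5 / 63.55 = 0.2124 mol
Cu²⁺ + 2e⁻ → Cu, so n(e⁻) = 2 × 0.2124 = 0.4248 mol
Same current for the same time ⇒ same n(e⁻) = 0.4248 mol in both cells.
Al³⁺ + 3e⁻ → Al, so n(Al) = 0.4248 / 3 = 0.1416 mol
m(Al) = 0.1416 × 26.98 = 3.82 g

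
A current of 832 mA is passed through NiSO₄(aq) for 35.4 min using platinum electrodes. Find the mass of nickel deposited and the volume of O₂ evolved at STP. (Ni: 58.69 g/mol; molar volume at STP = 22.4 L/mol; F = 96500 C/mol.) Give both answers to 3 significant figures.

Q = 0.832 × 2124 = 1767 C; n(e⁻) = 1767 / 96500 = 0.01831 mol
Cathode: Ni²⁺ + 2e⁻ → Ni → n(Ni) = 0.01831/2 = 0.009155 mol → 0.537 g
Anode: 2H₂O → O₂ + 4H⁺ + 4e⁻ → n(O₂) = 0.01831/4 = 0.004578 mol → 0.103 L

0.537 g Ni; 0.103 L O₂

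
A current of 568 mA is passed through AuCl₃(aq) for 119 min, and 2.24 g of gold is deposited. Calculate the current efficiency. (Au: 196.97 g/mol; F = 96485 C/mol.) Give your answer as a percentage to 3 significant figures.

Q = 0.568 × 7140 = 4056 C
n(e⁻) = 4056 / 96485 = 0.04204 mol
Au³⁺ + 3e⁻ → Au, so theoretical n(Au) = 0.01401 mol → 2.760 g
Efficiency = 2.24 / 2.760 = 0.8116 = 81.2%

81.2%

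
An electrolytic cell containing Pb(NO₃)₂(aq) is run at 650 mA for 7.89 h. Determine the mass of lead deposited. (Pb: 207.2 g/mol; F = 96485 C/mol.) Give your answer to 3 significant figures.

Charge passed = 0.650 × 28404 = 18460 C
n(e⁻) = 18460 / 96485 = 0.1913 mol
Pb²⁺ + 2e⁻ → Pb, so n(Pb) = 0.1913 / 2 = 0.09565 mol
m = 0.09565 × 207.2 = 19.8 g

19.8 g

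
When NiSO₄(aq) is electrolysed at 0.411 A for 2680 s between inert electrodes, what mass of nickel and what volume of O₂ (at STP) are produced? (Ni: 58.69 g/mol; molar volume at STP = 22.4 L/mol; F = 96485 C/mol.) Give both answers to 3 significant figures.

0.335 g Ni; 0.0639 L O₂

Q = 0.411 × 2680 = 1101 C; n(e⁻) = 1101 / 96485 = 0.01141 mol
Cathode: Ni²⁺ + 2e⁻ → Ni → n(Ni) = 0.01141/2 = 0.005705 mol → 0.335 g
Anode: 2H₂O → O₂ + 4H⁺ + 4e⁻ → n(O₂) = 0.01141/4 = 0.002853 mol → 0.0639 L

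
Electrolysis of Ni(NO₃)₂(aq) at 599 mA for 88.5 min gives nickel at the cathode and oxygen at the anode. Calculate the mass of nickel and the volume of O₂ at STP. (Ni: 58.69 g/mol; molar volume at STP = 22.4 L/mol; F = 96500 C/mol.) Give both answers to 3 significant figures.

0.967 g Ni; 0.185 L O₂

Q = 0.599 × 5310 = 3181 C; n(e⁻) = 3181 / 96500 = 0.03296 mol
Cathode: Ni²⁺ + 2e⁻ → Ni → n(Ni) = 0.03296/2 = 0.01648 mol → 0.967 g
Anode: 2H₂O → O₂ + 4H⁺ + 4e⁻ → n(O₂) = 0.03296/4 = 0.008240 mol → 0.185 L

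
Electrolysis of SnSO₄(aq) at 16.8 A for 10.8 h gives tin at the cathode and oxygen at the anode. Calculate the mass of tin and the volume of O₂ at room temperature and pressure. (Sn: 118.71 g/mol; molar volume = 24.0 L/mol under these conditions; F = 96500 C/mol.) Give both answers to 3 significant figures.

402 g Sn; 40.6 L O₂

Q = 16.8 × 38880 = 6.532×10^5 C; n(e⁻) = 6.532×10^5 / 96500 = 6.769 mol
Cathode: Sn²⁺ + 2e⁻ → Sn → n(Sn) = 6.769/2 = 3.385 mol → 402 g
Anode: 2H₂O → O₂ + 4H⁺ + 4e⁻ → n(O₂) = 6.769/4 = 1.692 mol → 40.6 L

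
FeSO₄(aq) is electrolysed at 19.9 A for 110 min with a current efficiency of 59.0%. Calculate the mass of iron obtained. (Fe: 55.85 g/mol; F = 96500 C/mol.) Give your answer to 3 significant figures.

22.4 g

Q = 19.9 × 6600 = 1.313×10^5 C
n(e⁻) = 1.313×10^5 / 96500 = 1.361 mol
Fe²⁺ + 2e⁻ → Fe, so theoretical m(Fe) = 0.6805 × 55.85 = 38.01 g
Actual mass = 59.0% × 38.01 = 22.4 g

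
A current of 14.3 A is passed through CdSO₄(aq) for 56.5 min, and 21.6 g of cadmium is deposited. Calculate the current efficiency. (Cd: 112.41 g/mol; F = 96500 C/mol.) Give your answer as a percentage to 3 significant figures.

76.5%

Q = 14.3 × 3390 = 48480 C
n(e⁻) = 48480 / 96500 = 0.5024 mol
Cd²⁺ + 2e⁻ → Cd, so theoretical n(Cd) = 0.2512 mol → 28.24 g
Efficiency = 21.6 / 28.24 = 0.7649 = 76.5%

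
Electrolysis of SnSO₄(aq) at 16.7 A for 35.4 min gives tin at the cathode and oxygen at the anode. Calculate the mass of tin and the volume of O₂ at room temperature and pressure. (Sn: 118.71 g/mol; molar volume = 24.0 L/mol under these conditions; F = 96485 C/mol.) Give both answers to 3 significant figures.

21.8 g Sn; 2.21 L O₂

Q = 16.7 × 2124 = 35470 C; n(e⁻) = 35470 / 96485 = 0.3676 mol
Cathode: Sn²⁺ + 2e⁻ → Sn → n(Sn) = 0.3676/2 = 0.1838 mol → 21.8 g
Anode: 2H₂O → O₂ + 4H⁺ + 4e⁻ → n(O₂) = 0.3676/4 = 0.09190 mol → 2.21 L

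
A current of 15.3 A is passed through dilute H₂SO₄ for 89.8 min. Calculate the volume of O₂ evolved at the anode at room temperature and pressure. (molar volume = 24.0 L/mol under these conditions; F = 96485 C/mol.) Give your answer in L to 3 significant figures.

Q = It = 15.3 × 5388 = 82440 C
n(e⁻) = Q/F = 82440/96485 = 0.8544 mol
2H₂O → O₂ + 4H⁺ + 4e⁻, so n(O₂) = 0.8544 / 4 = 0.2136 mol
V = 0.2136 × 24.0 = 5.126 L

5.13 L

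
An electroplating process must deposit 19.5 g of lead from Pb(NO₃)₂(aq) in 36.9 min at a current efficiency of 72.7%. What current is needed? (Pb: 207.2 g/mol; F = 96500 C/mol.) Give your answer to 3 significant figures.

n(Pb) = 19.5 / 207.2 = 0.09411 mol
Pb²⁺ + 2e⁻ → Pb, so n(e⁻) = 2 × 0.09411 = 0.1882 mol
Q = 0.1882 × 96500 / 0.727 = 24980 C
I = Q / t = 24980 / 2214 s = 11.3 A

11.3 A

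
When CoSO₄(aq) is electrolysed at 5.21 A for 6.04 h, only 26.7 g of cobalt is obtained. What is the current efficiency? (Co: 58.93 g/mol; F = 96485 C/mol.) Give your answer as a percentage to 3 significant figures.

77.2%

Q = 5.21 × 21744 = 1.133×10^5 C
n(e⁻) = 1.133×10^5 / 96485 = 1.174 mol
Co²⁺ + 2e⁻ → Co, so theoretical n(Co) = 0.5870 mol → 34.59 g
Efficiency = 26.7 / 34.59 = 0.7719 = 77.2%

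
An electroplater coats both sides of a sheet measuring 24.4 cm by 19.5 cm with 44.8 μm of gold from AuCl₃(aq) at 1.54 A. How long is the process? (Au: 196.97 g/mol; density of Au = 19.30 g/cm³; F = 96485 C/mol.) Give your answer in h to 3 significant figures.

Plated area = 2 × 24.4 × 19.5 = 951.6 cm²
Volume = 951.6 × 44.8×10⁻⁴ cm = 4.263 cm³
m(Au) = 4.263 × 19.30 = 82.28 g
n(Au) = 82.28 / 196.97 = 0.4177 mol; n(e⁻) = 3 × 0.4177 = 1.253 mol
Q = 1.253 × 96485 = 1.209×10^5 C
t = 1.209×10^5 / 1.54 = 78510 s = 21.8 h

21.8 h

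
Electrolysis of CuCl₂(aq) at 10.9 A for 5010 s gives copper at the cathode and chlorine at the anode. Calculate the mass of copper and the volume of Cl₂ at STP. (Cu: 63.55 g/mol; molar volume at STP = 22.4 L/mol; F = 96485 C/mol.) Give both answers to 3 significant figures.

18.0 g Cu; 6.34 L Cl₂

Q = 10.9 × 5010 = 54610 C; n(e⁻) = 54610 / 96485 = 0.5660 mol
Cathode: Cu²⁺ + 2e⁻ → Cu → n(Cu) = 0.5660/2 = 0.2830 mol → 18.0 g
Anode: 2Cl⁻ → Cl₂ + 2e⁻ → n(Cl₂) = 0.5660/2 = 0.2830 mol → 6.34 L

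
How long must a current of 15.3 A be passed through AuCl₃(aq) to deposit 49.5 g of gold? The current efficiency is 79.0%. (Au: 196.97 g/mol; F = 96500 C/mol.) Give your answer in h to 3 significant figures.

1.67 h

n(Au) = 49.5 / 196.97 = 0.2513 mol
Au³⁺ + 3e⁻ → Au, so n(e⁻) = 3 × 0.2513 = 0.7539 mol
Q = 0.7539 × 96500 / 0.790 = 92090 C
t = Q / I = 92090 / 15.3 = 6019 s = 1.67 h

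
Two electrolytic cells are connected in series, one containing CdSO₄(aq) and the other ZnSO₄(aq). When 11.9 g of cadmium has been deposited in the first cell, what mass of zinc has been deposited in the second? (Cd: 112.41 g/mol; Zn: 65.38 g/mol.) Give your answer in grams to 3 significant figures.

6.92 g

n(Cd) = 11.9 / 112.41 = 0.1059 mol
Cd²⁺ + 2e⁻ → Cd, so n(e⁻) = 2 × 0.1059 = 0.2118 mol
In series, the same 0.2118 mol of electrons flows through the second cell.
Zn²⁺ + 2e⁻ → Zn, so n(Zn) = 0.2118 / 2 = 0.1059 mol
m(Zn) = 0.1059 × 65.38 = 6.92 g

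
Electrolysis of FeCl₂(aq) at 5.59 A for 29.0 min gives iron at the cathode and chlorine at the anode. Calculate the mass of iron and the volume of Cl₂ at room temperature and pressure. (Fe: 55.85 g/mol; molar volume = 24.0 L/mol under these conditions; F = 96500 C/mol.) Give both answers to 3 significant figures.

Q = 5.59 × 1740 = 9727 C; n(e⁻) = 9727 / 96500 = 0.1008 mol
Cathode: Fe²⁺ + 2e⁻ → Fe → n(Fe) = 0.1008/2 = 0.05040 mol → 2.81 g
Anode: 2Cl⁻ → Cl₂ + 2e⁻ → n(Cl₂) = 0.1008/2 = 0.05040 mol → 1.21 L

2.81 g Fe; 1.21 L Cl₂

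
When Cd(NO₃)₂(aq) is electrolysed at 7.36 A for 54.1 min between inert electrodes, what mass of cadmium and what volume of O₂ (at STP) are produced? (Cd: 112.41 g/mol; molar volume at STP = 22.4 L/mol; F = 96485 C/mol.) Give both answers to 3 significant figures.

Q = 7.36 × 3246 = 23890 C; n(e⁻) = 23890 / 96485 = 0.2476 mol
Cathode: Cd²⁺ + 2e⁻ → Cd → n(Cd) = 0.2476/2 = 0.1238 mol → 13.9 g
Anode: 2H₂O → O₂ + 4H⁺ + 4e⁻ → n(O₂) = 0.2476/4 = 0.06190 mol → 1.39 L

13.9 g Cd; 1.39 L O₂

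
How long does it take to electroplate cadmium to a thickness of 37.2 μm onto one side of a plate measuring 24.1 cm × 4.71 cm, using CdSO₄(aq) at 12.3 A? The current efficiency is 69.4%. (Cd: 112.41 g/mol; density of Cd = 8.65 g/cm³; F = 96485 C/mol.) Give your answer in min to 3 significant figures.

12.2 min

Plated area = 24.1 × 4.71 = 113.5 cm²
Volume = 113.5 × 37.2×10⁻⁴ cm = 0.4222 cm³
m(Cd) = 0.4222 × 8.65 = 3.652 g
n(Cd) = 3.652 / 112.41 = 0.03249 mol; n(e⁻) = 2 × 0.03249 = 0.06498 mol
Q = 0.06498 × 96485 / 0.694 = 9034 C
t = 9034 / 12.3 = 734.5 s = 12.2 min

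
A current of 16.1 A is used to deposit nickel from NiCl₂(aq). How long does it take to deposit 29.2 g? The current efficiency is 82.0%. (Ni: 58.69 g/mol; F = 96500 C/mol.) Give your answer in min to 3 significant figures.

n(Ni) = 29.2 / 58.69 = 0.4975 mol
Ni²⁺ + 2e⁻ → Ni, so n(e⁻) = 2 × 0.4975 = 0.9950 mol
Q = 0.9950 × 96500 / 0.820 = 1.171×10^5 C
t = Q / I = 1.171×10^5 / 16.1 = 7273 s = 121 min

121 min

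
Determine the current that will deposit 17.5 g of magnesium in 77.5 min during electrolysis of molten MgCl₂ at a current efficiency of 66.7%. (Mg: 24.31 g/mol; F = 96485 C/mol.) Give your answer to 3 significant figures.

44.8 A

n(Mg) = 17.5 / 24.31 = 0.7199 mol
Mg²⁺ + 2e⁻ → Mg, so n(e⁻) = 2 × 0.7199 = 1.440 mol
Q = 1.440 × 96485 / 0.667 = 2.083×10^5 C
I = Q / t = 2.083×10^5 / 4650 s = 44.8 A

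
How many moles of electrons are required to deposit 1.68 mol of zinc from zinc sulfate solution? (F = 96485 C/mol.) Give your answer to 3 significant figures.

3.36 mol

Zn²⁺ + 2e⁻ → Zn, so n(e⁻) = 2 × 1.68 = 3.360 mol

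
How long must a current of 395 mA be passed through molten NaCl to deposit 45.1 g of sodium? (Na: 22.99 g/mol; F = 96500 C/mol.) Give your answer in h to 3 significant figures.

n(Na) = 45.1 / 22.99 = 1.962 mol
Na⁺ + e⁻ → Na, so n(e⁻) = 1.962 mol
Q = 1.962 × 96500 = 1.893×10^5 C
t = Q / I = 1.893×10^5 / 0.395 = 4.792×10^5 s = 133 h

133 h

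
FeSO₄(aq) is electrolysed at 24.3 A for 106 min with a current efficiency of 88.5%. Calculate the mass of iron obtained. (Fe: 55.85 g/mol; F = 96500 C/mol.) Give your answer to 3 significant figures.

39.6 g

Q = 24.3 × 6360 = 1.545×10^5 C
n(e⁻) = 1.545×10^5 / 96500 = 1.601 mol
Fe²⁺ + 2e⁻ → Fe, so theoretical m(Fe) = 0.8005 × 55.85 = 44.71 g
Actual mass = 88.5% × 44.71 = 39.6 g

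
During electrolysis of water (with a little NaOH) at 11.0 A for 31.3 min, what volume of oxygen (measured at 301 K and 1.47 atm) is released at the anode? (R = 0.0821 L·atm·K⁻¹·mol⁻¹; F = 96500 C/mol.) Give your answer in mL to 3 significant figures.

900 mL

Charge passed = 11.0 × 1878 = 20660 C
n(e⁻) = Q/F = 20660/96500 = 0.2141 mol
2H₂O → O₂ + 4H⁺ + 4e⁻, so n(O₂) = 0.2141 / 4 = 0.05353 mol
V = nRT/P = 0.05353 × 0.0821 × 301 / 1.47 = 0.8999 L
= 900 mL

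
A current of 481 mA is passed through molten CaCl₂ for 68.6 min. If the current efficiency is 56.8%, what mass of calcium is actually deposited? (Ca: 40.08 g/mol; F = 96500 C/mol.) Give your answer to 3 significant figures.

0.234 g

Q = 0.481 × 4116 = 1980 C
n(e⁻) = 1980 / 96500 = 0.02052 mol
Ca²⁺ + 2e⁻ → Ca, so theoretical m(Ca) = 0.01026 × 40.08 = 0.4112 g
Actual mass = 56.8% × 0.4112 = 0.234 g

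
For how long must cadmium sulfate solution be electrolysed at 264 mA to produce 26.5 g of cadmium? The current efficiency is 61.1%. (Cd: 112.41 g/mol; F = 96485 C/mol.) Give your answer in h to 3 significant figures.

n(Cd) = 26.5 / 112.41 = 0.2357 mol
Cd²⁺ + 2e⁻ → Cd, so n(e⁻) = 2 × 0.2357 = 0.4714 mol
Q = 0.4714 × 96485 / 0.611 = 74440 C
t = Q / I = 74440 / 0.264 = 2.820×10^5 s = 78.3 h

78.3 h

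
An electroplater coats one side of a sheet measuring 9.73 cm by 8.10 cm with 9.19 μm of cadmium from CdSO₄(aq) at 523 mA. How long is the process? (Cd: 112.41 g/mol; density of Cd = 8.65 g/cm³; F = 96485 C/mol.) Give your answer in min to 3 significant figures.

Plated area = 9.73 × 8.10 = 78.81 cm²
Volume = 78.81 × 9.19×10⁻⁴ cm = 0.07243 cm³
m(Cd) = 0.07243 × 8.65 = 0.6265 g
n(Cd) = 0.6265 / 112.41 = 0.005573 mol; n(e⁻) = 2 × 0.005573 = 0.01115 mol
Q = 0.01115 × 96485 = 1076 C
t = 1076 / 0.523 = 2057 s = 34.3 min

34.3 min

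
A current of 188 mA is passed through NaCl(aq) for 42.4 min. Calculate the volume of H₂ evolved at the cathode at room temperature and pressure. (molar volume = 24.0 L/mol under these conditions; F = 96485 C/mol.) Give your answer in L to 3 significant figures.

Q = 0.188 A × 2544 s = 478.3 C
n(e⁻) = 478.3 / 96485 = 0.004957 mol
2H⁺ + 2e⁻ → H₂, so n(H₂) = 0.004957 / 2 = 0.002479 mol
V = 0.002479 × 24.0 = 0.05950 L

0.0595 L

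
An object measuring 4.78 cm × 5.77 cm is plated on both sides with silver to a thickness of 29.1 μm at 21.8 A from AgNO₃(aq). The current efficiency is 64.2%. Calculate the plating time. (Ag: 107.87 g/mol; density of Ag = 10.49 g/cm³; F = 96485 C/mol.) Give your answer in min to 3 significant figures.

Plated area = 2 × 4.78 × 5.77 = 55.16 cm²
Volume = 55.16 × 29.1×10⁻⁴ cm = 0.1605 cm³
m(Ag) = 0.1605 × 10.49 = 1.684 g
n(Ag) = 1.684 / 107.87 = 0.01561 mol; n(e⁻) = 0.01561 mol
Q = 0.01561 × 96485 / 0.642 = 2346 C
t = 2346 / 21.8 = 107.6 s = 1.79 min

1.79 min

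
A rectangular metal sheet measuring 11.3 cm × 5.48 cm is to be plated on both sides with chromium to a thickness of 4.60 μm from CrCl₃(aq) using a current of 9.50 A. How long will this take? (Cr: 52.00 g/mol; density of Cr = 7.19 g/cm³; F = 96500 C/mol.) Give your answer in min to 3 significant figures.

4.00 min

Plated area = 2 × 11.3 × 5.48 = 123.8 cm²
Volume = 123.8 × 4.60×10⁻⁴ cm = 0.05695 cm³
m(Cr) = 0.05695 × 7.19 = 0.4095 g
n(Cr) = 0.4095 / 52.00 = 0.007875 mol; n(e⁻) = 3 × 0.007875 = 0.02363 mol
Q = 0.02363 × 96500 = 2280 C
t = 2280 / 9.50 = 240.0 s = 4.00 min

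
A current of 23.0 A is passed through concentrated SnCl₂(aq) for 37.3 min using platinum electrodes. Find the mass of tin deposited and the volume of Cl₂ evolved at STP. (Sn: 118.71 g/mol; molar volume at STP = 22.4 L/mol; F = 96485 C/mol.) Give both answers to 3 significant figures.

Q = 23.0 × 2238 = 51470 C; n(e⁻) = 51470 / 96485 = 0.5335 mol
Cathode: Sn²⁺ + 2e⁻ → Sn → n(Sn) = 0.5335/2 = 0.2668 mol → 31.7 g
Anode: 2Cl⁻ → Cl₂ + 2e⁻ → n(Cl₂) = 0.5335/2 = 0.2668 mol → 5.98 L

31.7 g Sn; 5.98 L Cl₂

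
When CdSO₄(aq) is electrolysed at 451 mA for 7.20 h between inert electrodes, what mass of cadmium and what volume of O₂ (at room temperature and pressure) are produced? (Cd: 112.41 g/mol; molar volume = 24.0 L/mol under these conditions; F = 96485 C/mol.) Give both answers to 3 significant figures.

6.81 g Cd; 0.727 L O₂

Q = 0.451 × 25920 = 11690 C; n(e⁻) = 11690 / 96485 = 0.1212 mol
Cathode: Cd²⁺ + 2e⁻ → Cd → n(Cd) = 0.1212/2 = 0.06060 mol → 6.81 g
Anode: 2H₂O → O₂ + 4H⁺ + 4e⁻ → n(O₂) = 0.1212/4 = 0.03030 mol → 0.727 L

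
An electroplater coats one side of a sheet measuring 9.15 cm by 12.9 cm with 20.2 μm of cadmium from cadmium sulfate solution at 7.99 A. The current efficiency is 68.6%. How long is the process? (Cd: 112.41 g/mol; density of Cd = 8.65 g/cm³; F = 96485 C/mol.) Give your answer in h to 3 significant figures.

0.179 h

Plated area = 9.15 × 12.9 = 118.0 cm²
Volume = 118.0 × 20.2×10⁻⁴ cm = 0.2384 cm³
m(Cd) = 0.2384 × 8.65 = 2.062 g
n(Cd) = 2.062 / 112.41 = 0.01834 mol; n(e⁻) = 2 × 0.01834 = 0.03668 mol
Q = 0.03668 × 96485 / 0.686 = 5159 C
t = 5159 / 7.99 = 645.7 s = 0.179 h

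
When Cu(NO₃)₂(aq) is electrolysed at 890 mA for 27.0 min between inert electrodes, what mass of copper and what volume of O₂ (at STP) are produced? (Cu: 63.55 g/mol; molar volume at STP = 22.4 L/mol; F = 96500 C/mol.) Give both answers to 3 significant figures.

Q = 0.890 × 1620 = 1442 C; n(e⁻) = 1442 / 96500 = 0.01494 mol
Cathode: Cu²⁺ + 2e⁻ → Cu → n(Cu) = 0.01494/2 = 0.007470 mol → 0.475 g
Anode: 2H₂O → O₂ + 4H⁺ + 4e⁻ → n(O₂) = 0.01494/4 = 0.003735 mol → 0.0837 L

0.475 g Cu; 0.0837 L O₂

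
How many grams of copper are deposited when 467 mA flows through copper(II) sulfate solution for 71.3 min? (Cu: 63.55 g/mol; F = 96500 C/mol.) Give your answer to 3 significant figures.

0.658 g

Q = It = 0.467 × 4278 = 1998 C
Moles of electrons = 1998 / 96500 = 0.02070 mol
Cu²⁺ + 2e⁻ → Cu, so n(Cu) = 0.02070 / 2 = 0.01035 mol
m = 0.01035 × 63.55 = 0.658 g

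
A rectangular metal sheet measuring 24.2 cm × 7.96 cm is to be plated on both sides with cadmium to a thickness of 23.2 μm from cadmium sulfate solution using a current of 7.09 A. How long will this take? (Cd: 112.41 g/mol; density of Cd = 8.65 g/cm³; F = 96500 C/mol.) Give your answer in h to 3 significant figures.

Plated area = 2 × 24.2 × 7.96 = 385.3 cm²
Volume = 385.3 × 23.2×10⁻⁴ cm = 0.8939 cm³
m(Cd) = 0.8939 × 8.65 = 7.732 g
n(Cd) = 7.732 / 112.41 = 0.06878 mol; n(e⁻) = 2 × 0.06878 = 0.1376 mol
Q = 0.1376 × 96500 = 13280 C
t = 13280 / 7.09 = 1873 s = 0.520 h

0.520 h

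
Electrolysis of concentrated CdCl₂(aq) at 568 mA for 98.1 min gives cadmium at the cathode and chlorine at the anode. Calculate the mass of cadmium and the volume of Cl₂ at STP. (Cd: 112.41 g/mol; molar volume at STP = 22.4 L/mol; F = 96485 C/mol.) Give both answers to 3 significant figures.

Q = 0.568 × 5886 = 3343 C; n(e⁻) = 3343 / 96485 = 0.03465 mol
Cathode: Cd²⁺ + 2e⁻ → Cd → n(Cd) = 0.03465/2 = 0.01733 mol → 1.95 g
Anode: 2Cl⁻ → Cl₂ + 2e⁻ → n(Cl₂) = 0.03465/2 = 0.01733 mol → 0.388 L

1.95 g Cd; 0.388 L Cl₂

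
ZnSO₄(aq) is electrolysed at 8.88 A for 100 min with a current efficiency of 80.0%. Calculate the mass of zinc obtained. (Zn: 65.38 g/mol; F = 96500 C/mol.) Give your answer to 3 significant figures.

Q = 8.88 × 6000 = 53280 C
n(e⁻) = 53280 / 96500 = 0.5521 mol
Zn²⁺ + 2e⁻ → Zn, so theoretical m(Zn) = 0.2761 × 65.38 = 18.05 g
Actual mass = 80.0% × 18.05 = 14.4 g

14.4 g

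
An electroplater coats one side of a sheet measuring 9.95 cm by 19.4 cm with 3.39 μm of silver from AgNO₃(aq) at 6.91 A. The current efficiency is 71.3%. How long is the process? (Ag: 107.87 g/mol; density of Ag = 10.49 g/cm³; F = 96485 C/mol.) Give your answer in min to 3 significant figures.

Plated area = 9.95 × 19.4 = 193.0 cm²
Volume = 193.0 × 3.39×10⁻⁴ cm = 0.06543 cm³
m(Ag) = 0.06543 × 10.49 = 0.6864 g
n(Ag) = 0.6864 / 107.87 = 0.006363 mol; n(e⁻) = 0.006363 mol
Q = 0.006363 × 96485 / 0.713 = 861.1 C
t = 861.1 / 6.91 = 124.6 s = 2.08 min

2.08 min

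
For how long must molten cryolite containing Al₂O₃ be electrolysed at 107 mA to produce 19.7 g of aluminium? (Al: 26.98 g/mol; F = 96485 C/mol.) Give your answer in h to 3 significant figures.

549 h

n(Al) = 19.7 / 26.98 = 0.7302 mol
Al³⁺ + 3e⁻ → Al, so n(e⁻) = 3 × 0.7302 = 2.191 mol
Q = 2.191 × 96485 = 2.114×10^5 C
t = Q / I = 2.114×10^5 / 0.107 = 1.976×10^6 s = 549 h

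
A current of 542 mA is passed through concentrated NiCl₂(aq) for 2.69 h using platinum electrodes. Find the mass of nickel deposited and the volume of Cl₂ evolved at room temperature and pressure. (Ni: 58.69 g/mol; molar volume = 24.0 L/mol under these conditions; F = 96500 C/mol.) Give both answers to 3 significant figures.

1.60 g Ni; 0.653 L Cl₂

Q = 0.542 × 9684 = 5249 C; n(e⁻) = 5249 / 96500 = 0.05439 mol
Cathode: Ni²⁺ + 2e⁻ → Ni → n(Ni) = 0.05439/2 = 0.02720 mol → 1.60 g
Anode: 2Cl⁻ → Cl₂ + 2e⁻ → n(Cl₂) = 0.05439/2 = 0.02720 mol → 0.653 L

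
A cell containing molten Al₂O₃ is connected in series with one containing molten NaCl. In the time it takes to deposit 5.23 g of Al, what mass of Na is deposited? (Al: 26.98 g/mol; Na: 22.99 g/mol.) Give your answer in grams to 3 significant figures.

n(Al) = 5.23 / 26.98 = 0.1938 mol
Al³⁺ + 3e⁻ → Al, so n(e⁻) = 3 × 0.1938 = 0.5814 mol
Since the cells are in series, n(e⁻) in the Na cell is also 0.5814 mol.
Na⁺ + e⁻ → Na, so n(Na) = 0.5814 mol
m(Na) = 0.5814 × 22.99 = 13.4 g

13.4 g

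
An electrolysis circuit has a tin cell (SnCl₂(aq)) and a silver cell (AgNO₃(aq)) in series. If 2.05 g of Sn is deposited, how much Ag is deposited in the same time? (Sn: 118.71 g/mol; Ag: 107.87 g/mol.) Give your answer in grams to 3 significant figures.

n(Sn) = 2.05 / 118.71 = 0.01727 mol
Sn²⁺ + 2e⁻ → Sn, so n(e⁻) = 2 × 0.01727 = 0.03454 mol
Since the cells are in series, n(e⁻) in the Ag cell is also 0.03454 mol.
Ag⁺ + e⁻ → Ag, so n(Ag) = 0.03454 mol
m(Ag) = 0.03454 × 107.87 = 3.73 g

3.73 g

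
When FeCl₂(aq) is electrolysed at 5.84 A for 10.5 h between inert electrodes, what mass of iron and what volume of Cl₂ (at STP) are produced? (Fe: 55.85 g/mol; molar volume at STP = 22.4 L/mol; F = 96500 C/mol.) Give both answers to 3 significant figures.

Q = 5.84 × 37800 = 2.208×10^5 C; n(e⁻) = 2.208×10^5 / 96500 = 2.288 mol
Cathode: Fe²⁺ + 2e⁻ → Fe → n(Fe) = 2.288/2 = 1.144 mol → 63.9 g
Anode: 2Cl⁻ → Cl₂ + 2e⁻ → n(Cl₂) = 2.288/2 = 1.144 mol → 25.6 L

63.9 g Fe; 25.6 L Cl₂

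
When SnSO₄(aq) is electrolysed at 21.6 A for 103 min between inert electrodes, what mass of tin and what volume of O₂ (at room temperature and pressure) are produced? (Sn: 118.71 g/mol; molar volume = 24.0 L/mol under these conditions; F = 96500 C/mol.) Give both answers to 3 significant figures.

82.1 g Sn; 8.30 L O₂

Q = 21.6 × 6180 = 1.335×10^5 C; n(e⁻) = 1.335×10^5 / 96500 = 1.383 mol
Cathode: Sn²⁺ + 2e⁻ → Sn → n(Sn) = 1.383/2 = 0.6915 mol → 82.1 g
Anode: 2H₂O → O₂ + 4H⁺ + 4e⁻ → n(O₂) = 1.383/4 = 0.3458 mol → 8.30 L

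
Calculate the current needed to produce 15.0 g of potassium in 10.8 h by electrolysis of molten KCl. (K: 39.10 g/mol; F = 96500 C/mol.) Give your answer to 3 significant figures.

0.952 A

n(K) = 15.0 / 39.10 = 0.3836 mol
K⁺ + e⁻ → K, so n(e⁻) = 0.3836 mol
Q = 0.3836 × 96500 = 37020 C
I = Q / t = 37020 / 38880 s = 0.952 A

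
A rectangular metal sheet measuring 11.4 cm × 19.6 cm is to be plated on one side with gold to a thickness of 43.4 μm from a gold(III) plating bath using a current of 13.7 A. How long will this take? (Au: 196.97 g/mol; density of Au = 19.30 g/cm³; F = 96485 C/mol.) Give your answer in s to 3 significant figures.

2010 s

Plated area = 11.4 × 19.6 = 223.4 cm²
Volume = 223.4 × 43.4×10⁻⁴ cm = 0.9696 cm³
m(Au) = 0.9696 × 19.30 = 18.71 g
n(Au) = 18.71 / 196.97 = 0.09499 mol; n(e⁻) = 3 × 0.09499 = 0.2850 mol
Q = 0.2850 × 96485 = 27500 C
t = 27500 / 13.7 = 2007 s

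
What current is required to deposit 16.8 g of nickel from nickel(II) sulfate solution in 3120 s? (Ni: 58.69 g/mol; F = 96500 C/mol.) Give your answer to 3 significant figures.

n(Ni) = 16.8 / 58.69 = 0.2862 mol
Ni²⁺ + 2e⁻ → Ni, so n(e⁻) = 2 × 0.2862 = 0.5724 mol
Q = 0.5724 × 96500 = 55240 C
I = Q / t = 55240 / 3120 s = 17.7 A

17.7 A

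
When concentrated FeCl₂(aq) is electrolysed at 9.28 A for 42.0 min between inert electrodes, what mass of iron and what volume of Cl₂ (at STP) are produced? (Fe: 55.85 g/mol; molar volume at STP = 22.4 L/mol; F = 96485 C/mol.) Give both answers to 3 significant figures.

6.77 g Fe; 2.71 L Cl₂

Q = 9.28 × 2520 = 23390 C; n(e⁻) = 23390 / 96485 = 0.2424 mol
Cathode: Fe²⁺ + 2e⁻ → Fe → n(Fe) = 0.2424/2 = 0.1212 mol → 6.77 g
Anode: 2Cl⁻ → Cl₂ + 2e⁻ → n(Cl₂) = 0.2424/2 = 0.1212 mol → 2.71 L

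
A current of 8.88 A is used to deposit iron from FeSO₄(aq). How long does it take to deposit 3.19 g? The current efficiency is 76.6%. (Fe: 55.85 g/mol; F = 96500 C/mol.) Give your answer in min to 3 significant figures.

27.0 min

n(Fe) = 3.19 / 55.85 = 0.05712 mol
Fe²⁺ + 2e⁻ → Fe, so n(e⁻) = 2 × 0.05712 = 0.1142 mol
Q = 0.1142 × 96500 / 0.766 = 14390 C
t = Q / I = 14390 / 8.88 = 1620 s = 27.0 min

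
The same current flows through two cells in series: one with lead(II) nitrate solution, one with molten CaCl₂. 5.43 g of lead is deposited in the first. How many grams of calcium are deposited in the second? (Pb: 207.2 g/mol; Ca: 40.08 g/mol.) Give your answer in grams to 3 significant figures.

1.05 g

n(Pb) = 5.43 / 207.2 = 0.02621 mol
Pb²⁺ + 2e⁻ → Pb, so n(e⁻) = 2 × 0.02621 = 0.05242 mol
Since the cells are in series, n(e⁻) in the Ca cell is also 0.05242 mol.
Ca²⁺ + 2e⁻ → Ca, so n(Ca) = 0.05242 / 2 = 0.02621 mol
m(Ca) = 0.02621 × 40.08 = 1.05 g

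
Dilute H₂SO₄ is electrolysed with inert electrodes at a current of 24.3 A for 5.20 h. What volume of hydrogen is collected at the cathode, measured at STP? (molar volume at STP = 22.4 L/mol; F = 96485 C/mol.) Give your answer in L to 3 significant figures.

52.8 L

Q = 24.3 A × 18720 s = 4.549×10^5 C
n(e⁻) = 4.549×10^5 / 96485 = 4.715 mol
2H⁺ + 2e⁻ → H₂, so n(H₂) = 4.715 / 2 = 2.358 mol
V = 2.358 × 22.4 = 52.82 L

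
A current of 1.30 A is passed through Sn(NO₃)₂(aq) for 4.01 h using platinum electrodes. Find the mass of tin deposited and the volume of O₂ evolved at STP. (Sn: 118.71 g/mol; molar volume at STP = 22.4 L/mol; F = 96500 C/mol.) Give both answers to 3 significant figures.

Q = 1.30 × 14436 = 18770 C; n(e⁻) = 18770 / 96500 = 0.1945 mol
Cathode: Sn²⁺ + 2e⁻ → Sn → n(Sn) = 0.1945/2 = 0.09725 mol → 11.5 g
Anode: 2H₂O → O₂ + 4H⁺ + 4e⁻ → n(O₂) = 0.1945/4 = 0.04863 mol → 1.09 L

11.5 g Sn; 1.09 L O₂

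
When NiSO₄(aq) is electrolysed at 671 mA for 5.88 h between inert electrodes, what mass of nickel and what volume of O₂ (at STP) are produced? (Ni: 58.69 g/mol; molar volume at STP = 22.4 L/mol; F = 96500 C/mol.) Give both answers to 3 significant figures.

Q = 0.671 × 21168 = 14200 C; n(e⁻) = 14200 / 96500 = 0.1472 mol
Cathode: Ni²⁺ + 2e⁻ → Ni → n(Ni) = 0.1472/2 = 0.07360 mol → 4.32 g
Anode: 2H₂O → O₂ + 4H⁺ + 4e⁻ → n(O₂) = 0.1472/4 = 0.03680 mol → 0.824 L

4.32 g Ni; 0.824 L O₂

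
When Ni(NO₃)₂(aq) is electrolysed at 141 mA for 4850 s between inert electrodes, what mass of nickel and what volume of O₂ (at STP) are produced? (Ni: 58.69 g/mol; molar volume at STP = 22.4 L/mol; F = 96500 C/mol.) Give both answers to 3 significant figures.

0.208 g Ni; 0.0397 L O₂

Q = 0.141 × 4850 = 683.9 C; n(e⁻) = 683.9 / 96500 = 0.007087 mol
Cathode: Ni²⁺ + 2e⁻ → Ni → n(Ni) = 0.007087/2 = 0.003544 mol → 0.208 g
Anode: 2H₂O → O₂ + 4H⁺ + 4e⁻ → n(O₂) = 0.007087/4 = 0.001772 mol → 0.0397 L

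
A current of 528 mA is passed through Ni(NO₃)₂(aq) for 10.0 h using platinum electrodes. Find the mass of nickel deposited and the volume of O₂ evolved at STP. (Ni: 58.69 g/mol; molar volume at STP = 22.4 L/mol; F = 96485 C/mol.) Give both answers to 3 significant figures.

5.78 g Ni; 1.10 L O₂

Q = 0.528 × 36000 = 19010 C; n(e⁻) = 19010 / 96485 = 0.1970 mol
Cathode: Ni²⁺ + 2e⁻ → Ni → n(Ni) = 0.1970/2 = 0.09850 mol → 5.78 g
Anode: 2H₂O → O₂ + 4H⁺ + 4e⁻ → n(O₂) = 0.1970/4 = 0.04925 mol → 1.10 L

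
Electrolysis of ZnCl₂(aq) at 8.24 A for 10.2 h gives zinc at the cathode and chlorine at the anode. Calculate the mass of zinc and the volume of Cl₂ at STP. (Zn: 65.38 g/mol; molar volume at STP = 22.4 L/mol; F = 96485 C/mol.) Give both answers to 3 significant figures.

Q = 8.24 × 36720 = 3.026×10^5 C; n(e⁻) = 3.026×10^5 / 96485 = 3.136 mol
Cathode: Zn²⁺ + 2e⁻ → Zn → n(Zn) = 3.136/2 = 1.568 mol → 103 g
Anode: 2Cl⁻ → Cl₂ + 2e⁻ → n(Cl₂) = 3.136/2 = 1.568 mol → 35.1 L

103 g Zn; 35.1 L Cl₂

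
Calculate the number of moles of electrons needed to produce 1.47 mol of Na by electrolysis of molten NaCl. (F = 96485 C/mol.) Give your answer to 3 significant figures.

1.47 mol

Na⁺ + e⁻ → Na, so n(e⁻) = 1 × 1.47 = 1.470 mol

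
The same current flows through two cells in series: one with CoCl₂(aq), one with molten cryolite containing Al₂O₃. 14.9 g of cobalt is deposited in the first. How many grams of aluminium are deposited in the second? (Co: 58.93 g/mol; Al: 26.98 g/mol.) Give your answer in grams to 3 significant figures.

n(Co) = 14.9 / 58.93 = 0.2528 mol
Co²⁺ + 2e⁻ → Co, so n(e⁻) = 2 × 0.2528 = 0.5056 mol
In series, the same 0.5056 mol of electrons flows through the second cell.
Al³⁺ + 3e⁻ → Al, so n(Al) = 0.5056 / 3 = 0.1685 mol
m(Al) = 0.1685 × 26.98 = 4.55 g

4.55 g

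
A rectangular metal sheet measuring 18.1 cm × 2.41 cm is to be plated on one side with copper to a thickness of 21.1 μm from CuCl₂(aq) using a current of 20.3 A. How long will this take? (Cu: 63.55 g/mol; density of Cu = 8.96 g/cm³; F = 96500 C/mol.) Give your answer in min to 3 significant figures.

2.06 min

Plated area = 18.1 × 2.41 = 43.62 cm²
Volume = 43.62 × 21.1×10⁻⁴ cm = 0.09204 cm³
m(Cu) = 0.09204 × 8.96 = 0.8247 g
n(Cu) = 0.8247 / 63.55 = 0.01298 mol; n(e⁻) = 2 × 0.01298 = 0.02596 mol
Q = 0.02596 × 96500 = 2505 C
t = 2505 / 20.3 = 123.4 s = 2.06 min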